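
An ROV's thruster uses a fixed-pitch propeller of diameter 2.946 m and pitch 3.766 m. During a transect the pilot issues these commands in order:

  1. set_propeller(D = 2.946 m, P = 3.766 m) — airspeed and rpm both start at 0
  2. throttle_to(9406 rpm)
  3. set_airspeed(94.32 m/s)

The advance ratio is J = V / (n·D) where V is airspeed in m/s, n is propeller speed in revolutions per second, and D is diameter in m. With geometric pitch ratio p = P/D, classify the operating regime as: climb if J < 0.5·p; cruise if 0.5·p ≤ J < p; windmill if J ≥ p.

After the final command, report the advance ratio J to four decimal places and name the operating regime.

set_propeller: D = 2.946 m, P = 3.766 m (p = P/D = 1.278344); state ← (V=0, rpm=0)
throttle_to(9406): rpm ← 9406
set_airspeed(94.32): V ← 94.32 m/s
final state: V = 94.32 m/s, rpm = 9406 → n = rpm/60 = 156.766667 rev/s
J = V / (n·D) = 94.32 / (156.766667 × 2.946) = 0.204229
regime bands: climb J<0.6392 | cruise [0.6392, 1.2783) | windmill J≥1.2783
J = 0.2042 → climb

J = 0.2042, regime = climb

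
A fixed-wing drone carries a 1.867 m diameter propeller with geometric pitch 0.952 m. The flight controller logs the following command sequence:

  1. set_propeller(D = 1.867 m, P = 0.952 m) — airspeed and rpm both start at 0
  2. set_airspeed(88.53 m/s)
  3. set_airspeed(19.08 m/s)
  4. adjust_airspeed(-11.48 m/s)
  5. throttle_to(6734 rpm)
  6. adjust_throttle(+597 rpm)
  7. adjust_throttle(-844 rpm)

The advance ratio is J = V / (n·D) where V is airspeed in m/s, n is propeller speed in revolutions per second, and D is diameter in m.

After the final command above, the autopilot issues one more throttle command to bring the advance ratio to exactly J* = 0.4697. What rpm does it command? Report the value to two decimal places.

rpm = 520.00

set_propeller: D = 1.867 m, P = 0.952 m (p = P/D = 0.509909); state ← (V=0, rpm=0)
set_airspeed(88.53): V ← 88.53 m/s
set_airspeed(19.08): V ← 19.08 m/s
adjust_airspeed(-11.48): V ← 19.08 -11.48 = 7.6 m/s
throttle_to(6734): rpm ← 6734
adjust_throttle(+597): rpm ← 6734 +597 = 7331
adjust_throttle(-844): rpm ← 7331 -844 = 6487
final state: V = 7.6 m/s, rpm = 6487 → n = rpm/60 = 108.116667 rev/s
target J* = 0.4697; solve J* = V/(n·D) for n: n = V/(J*·D) = 7.6/(0.4697 × 1.867) = 8.666599 rev/s
rpm = 60·n = 519.995954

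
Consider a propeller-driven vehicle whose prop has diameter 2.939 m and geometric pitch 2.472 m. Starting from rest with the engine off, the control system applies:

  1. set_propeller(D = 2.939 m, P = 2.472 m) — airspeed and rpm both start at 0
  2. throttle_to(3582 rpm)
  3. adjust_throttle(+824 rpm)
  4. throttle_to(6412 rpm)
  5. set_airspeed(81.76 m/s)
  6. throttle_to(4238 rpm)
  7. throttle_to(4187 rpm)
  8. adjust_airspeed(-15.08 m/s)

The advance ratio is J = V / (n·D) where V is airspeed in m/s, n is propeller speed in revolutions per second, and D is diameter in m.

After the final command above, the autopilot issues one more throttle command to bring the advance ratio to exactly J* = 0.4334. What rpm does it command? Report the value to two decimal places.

set_propeller: D = 2.939 m, P = 2.472 m (p = P/D = 0.841102); state ← (V=0, rpm=0)
throttle_to(3582): rpm ← 3582
adjust_throttle(+824): rpm ← 3582 +824 = 4406
throttle_to(6412): rpm ← 6412
set_airspeed(81.76): V ← 81.76 m/s
throttle_to(4238): rpm ← 4238
throttle_to(4187): rpm ← 4187
adjust_airspeed(-15.08): V ← 81.76 -15.08 = 66.68 m/s
final state: V = 66.68 m/s, rpm = 4187 → n = rpm/60 = 69.783333 rev/s
target J* = 0.4334; solve J* = V/(n·D) for n: n = V/(J*·D) = 66.68/(0.4334 × 2.939) = 52.348844 rev/s
rpm = 60·n = 3140.930657

rpm = 3140.93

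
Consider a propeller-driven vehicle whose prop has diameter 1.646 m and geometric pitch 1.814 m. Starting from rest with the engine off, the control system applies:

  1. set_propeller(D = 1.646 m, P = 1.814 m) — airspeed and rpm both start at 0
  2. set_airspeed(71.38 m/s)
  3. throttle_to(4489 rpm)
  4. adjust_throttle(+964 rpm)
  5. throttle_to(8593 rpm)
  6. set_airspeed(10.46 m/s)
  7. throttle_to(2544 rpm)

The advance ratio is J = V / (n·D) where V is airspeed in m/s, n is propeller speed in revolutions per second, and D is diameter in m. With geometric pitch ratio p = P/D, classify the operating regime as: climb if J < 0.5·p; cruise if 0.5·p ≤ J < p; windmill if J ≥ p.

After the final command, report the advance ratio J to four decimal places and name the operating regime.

J = 0.1499, regime = climb

set_propeller: D = 1.646 m, P = 1.814 m (p = P/D = 1.102066); state ← (V=0, rpm=0)
set_airspeed(71.38): V ← 71.38 m/s
throttle_to(4489): rpm ← 4489
adjust_throttle(+964): rpm ← 4489 +964 = 5453
throttle_to(8593): rpm ← 8593
set_airspeed(10.46): V ← 10.46 m/s
throttle_to(2544): rpm ← 2544
final state: V = 10.46 m/s, rpm = 2544 → n = rpm/60 = 42.400000 rev/s
J = V / (n·D) = 10.46 / (42.400000 × 1.646) = 0.149877
regime bands: climb J<0.5510 | cruise [0.5510, 1.1021) | windmill J≥1.1021
J = 0.1499 → climb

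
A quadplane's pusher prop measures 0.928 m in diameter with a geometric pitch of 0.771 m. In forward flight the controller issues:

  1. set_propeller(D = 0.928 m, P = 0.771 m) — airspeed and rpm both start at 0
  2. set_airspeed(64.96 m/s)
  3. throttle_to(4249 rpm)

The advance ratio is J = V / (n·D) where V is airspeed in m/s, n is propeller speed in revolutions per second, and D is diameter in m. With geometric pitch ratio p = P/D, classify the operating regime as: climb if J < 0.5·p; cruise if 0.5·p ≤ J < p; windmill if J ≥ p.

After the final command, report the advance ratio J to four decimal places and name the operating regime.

J = 0.9885, regime = windmill

set_propeller: D = 0.928 m, P = 0.771 m (p = P/D = 0.830819); state ← (V=0, rpm=0)
set_airspeed(64.96): V ← 64.96 m/s
throttle_to(4249): rpm ← 4249
final state: V = 64.96 m/s, rpm = 4249 → n = rpm/60 = 70.816667 rev/s
J = V / (n·D) = 64.96 / (70.816667 × 0.928) = 0.988468
regime bands: climb J<0.4154 | cruise [0.4154, 0.8308) | windmill J≥0.8308
J = 0.9885 → windmill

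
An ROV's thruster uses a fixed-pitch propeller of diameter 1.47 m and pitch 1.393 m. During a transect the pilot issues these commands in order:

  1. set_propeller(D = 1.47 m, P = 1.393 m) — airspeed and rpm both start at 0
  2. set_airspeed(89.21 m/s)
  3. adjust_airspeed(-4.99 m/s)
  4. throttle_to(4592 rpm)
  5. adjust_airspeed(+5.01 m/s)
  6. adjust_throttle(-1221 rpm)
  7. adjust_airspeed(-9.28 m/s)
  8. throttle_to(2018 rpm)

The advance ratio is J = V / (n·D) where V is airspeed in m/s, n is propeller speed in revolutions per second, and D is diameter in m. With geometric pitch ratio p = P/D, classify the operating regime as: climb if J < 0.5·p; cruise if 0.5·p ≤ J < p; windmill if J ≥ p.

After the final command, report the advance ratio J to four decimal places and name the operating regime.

set_propeller: D = 1.47 m, P = 1.393 m (p = P/D = 0.947619); state ← (V=0, rpm=0)
set_airspeed(89.21): V ← 89.21 m/s
adjust_airspeed(-4.99): V ← 89.21 -4.99 = 84.22 m/s
throttle_to(4592): rpm ← 4592
adjust_airspeed(+5.01): V ← 84.22 +5.01 = 89.23 m/s
adjust_throttle(-1221): rpm ← 4592 -1221 = 3371
adjust_airspeed(-9.28): V ← 89.23 -9.28 = 79.95 m/s
throttle_to(2018): rpm ← 2018
final state: V = 79.95 m/s, rpm = 2018 → n = rpm/60 = 33.633333 rev/s
J = V / (n·D) = 79.95 / (33.633333 × 1.47) = 1.617079
regime bands: climb J<0.4738 | cruise [0.4738, 0.9476) | windmill J≥0.9476
J = 1.6171 → windmill

J = 1.6171, regime = windmill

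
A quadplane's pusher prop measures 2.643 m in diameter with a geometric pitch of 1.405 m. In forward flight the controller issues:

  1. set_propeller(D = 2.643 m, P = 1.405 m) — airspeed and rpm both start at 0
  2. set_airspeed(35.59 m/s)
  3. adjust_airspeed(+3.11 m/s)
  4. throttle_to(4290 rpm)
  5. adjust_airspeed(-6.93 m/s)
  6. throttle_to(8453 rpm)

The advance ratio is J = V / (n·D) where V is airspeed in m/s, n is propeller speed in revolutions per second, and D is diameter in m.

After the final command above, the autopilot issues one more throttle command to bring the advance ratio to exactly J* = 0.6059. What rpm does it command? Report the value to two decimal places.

rpm = 1190.34

set_propeller: D = 2.643 m, P = 1.405 m (p = P/D = 0.531593); state ← (V=0, rpm=0)
set_airspeed(35.59): V ← 35.59 m/s
adjust_airspeed(+3.11): V ← 35.59 +3.11 = 38.7 m/s
throttle_to(4290): rpm ← 4290
adjust_airspeed(-6.93): V ← 38.7 -6.93 = 31.77 m/s
throttle_to(8453): rpm ← 8453
final state: V = 31.77 m/s, rpm = 8453 → n = rpm/60 = 140.883333 rev/s
target J* = 0.6059; solve J* = V/(n·D) for n: n = V/(J*·D) = 31.77/(0.6059 × 2.643) = 19.838969 rev/s
rpm = 60·n = 1190.338141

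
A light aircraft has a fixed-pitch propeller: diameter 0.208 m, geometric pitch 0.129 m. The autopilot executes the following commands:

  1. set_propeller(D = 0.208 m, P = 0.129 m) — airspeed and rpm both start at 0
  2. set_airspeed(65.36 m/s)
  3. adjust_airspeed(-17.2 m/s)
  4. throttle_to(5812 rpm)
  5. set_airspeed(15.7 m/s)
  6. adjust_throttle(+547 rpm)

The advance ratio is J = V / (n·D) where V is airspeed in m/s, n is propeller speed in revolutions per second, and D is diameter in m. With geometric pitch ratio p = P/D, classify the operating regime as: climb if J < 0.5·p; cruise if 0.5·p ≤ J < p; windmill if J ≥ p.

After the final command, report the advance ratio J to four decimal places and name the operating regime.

set_propeller: D = 0.208 m, P = 0.129 m (p = P/D = 0.620192); state ← (V=0, rpm=0)
set_airspeed(65.36): V ← 65.36 m/s
adjust_airspeed(-17.2): V ← 65.36 -17.2 = 48.16 m/s
throttle_to(5812): rpm ← 5812
set_airspeed(15.7): V ← 15.7 m/s
adjust_throttle(+547): rpm ← 5812 +547 = 6359
final state: V = 15.7 m/s, rpm = 6359 → n = rpm/60 = 105.983333 rev/s
J = V / (n·D) = 15.7 / (105.983333 × 0.208) = 0.712195
regime bands: climb J<0.3101 | cruise [0.3101, 0.6202) | windmill J≥0.6202
J = 0.7122 → windmill

J = 0.7122, regime = windmill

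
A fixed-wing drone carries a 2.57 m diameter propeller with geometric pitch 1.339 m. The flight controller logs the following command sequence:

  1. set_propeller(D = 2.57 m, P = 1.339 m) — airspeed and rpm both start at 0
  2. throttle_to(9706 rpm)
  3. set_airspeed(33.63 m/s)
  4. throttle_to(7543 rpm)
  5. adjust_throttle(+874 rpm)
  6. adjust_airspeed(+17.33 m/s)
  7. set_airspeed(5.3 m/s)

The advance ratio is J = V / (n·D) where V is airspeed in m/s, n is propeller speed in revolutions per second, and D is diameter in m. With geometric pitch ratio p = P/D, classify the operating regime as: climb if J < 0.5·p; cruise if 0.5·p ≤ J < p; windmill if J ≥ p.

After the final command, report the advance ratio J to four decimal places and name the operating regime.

set_propeller: D = 2.57 m, P = 1.339 m (p = P/D = 0.521012); state ← (V=0, rpm=0)
throttle_to(9706): rpm ← 9706
set_airspeed(33.63): V ← 33.63 m/s
throttle_to(7543): rpm ← 7543
adjust_throttle(+874): rpm ← 7543 +874 = 8417
adjust_airspeed(+17.33): V ← 33.63 +17.33 = 50.96 m/s
set_airspeed(5.3): V ← 5.3 m/s
final state: V = 5.3 m/s, rpm = 8417 → n = rpm/60 = 140.283333 rev/s
J = V / (n·D) = 5.3 / (140.283333 × 2.57) = 0.014701
regime bands: climb J<0.2605 | cruise [0.2605, 0.5210) | windmill J≥0.5210
J = 0.0147 → climb

J = 0.0147, regime = climb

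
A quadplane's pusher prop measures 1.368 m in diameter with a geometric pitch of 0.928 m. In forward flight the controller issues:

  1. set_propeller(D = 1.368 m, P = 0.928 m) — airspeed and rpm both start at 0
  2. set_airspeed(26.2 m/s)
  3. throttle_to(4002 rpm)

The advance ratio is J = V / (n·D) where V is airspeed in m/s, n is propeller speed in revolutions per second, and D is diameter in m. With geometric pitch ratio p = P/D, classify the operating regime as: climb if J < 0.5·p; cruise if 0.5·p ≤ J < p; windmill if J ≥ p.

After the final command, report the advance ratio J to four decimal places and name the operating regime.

set_propeller: D = 1.368 m, P = 0.928 m (p = P/D = 0.678363); state ← (V=0, rpm=0)
set_airspeed(26.2): V ← 26.2 m/s
throttle_to(4002): rpm ← 4002
final state: V = 26.2 m/s, rpm = 4002 → n = rpm/60 = 66.700000 rev/s
J = V / (n·D) = 26.2 / (66.700000 × 1.368) = 0.287137
regime bands: climb J<0.3392 | cruise [0.3392, 0.6784) | windmill J≥0.6784
J = 0.2871 → climb

J = 0.2871, regime = climb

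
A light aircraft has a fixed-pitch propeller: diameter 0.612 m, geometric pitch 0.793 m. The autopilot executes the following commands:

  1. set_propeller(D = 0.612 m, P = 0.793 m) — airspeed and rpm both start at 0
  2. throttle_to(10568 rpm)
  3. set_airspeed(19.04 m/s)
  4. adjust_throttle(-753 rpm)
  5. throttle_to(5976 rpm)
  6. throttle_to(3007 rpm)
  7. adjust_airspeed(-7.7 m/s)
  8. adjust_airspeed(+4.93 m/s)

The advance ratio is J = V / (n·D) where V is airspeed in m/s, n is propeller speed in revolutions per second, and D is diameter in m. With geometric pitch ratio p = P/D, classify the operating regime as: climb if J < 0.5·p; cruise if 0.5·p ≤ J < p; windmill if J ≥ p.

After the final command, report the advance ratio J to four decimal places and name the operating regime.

set_propeller: D = 0.612 m, P = 0.793 m (p = P/D = 1.295752); state ← (V=0, rpm=0)
throttle_to(10568): rpm ← 10568
set_airspeed(19.04): V ← 19.04 m/s
adjust_throttle(-753): rpm ← 10568 -753 = 9815
throttle_to(5976): rpm ← 5976
throttle_to(3007): rpm ← 3007
adjust_airspeed(-7.7): V ← 19.04 -7.7 = 11.34 m/s
adjust_airspeed(+4.93): V ← 11.34 +4.93 = 16.27 m/s
final state: V = 16.27 m/s, rpm = 3007 → n = rpm/60 = 50.116667 rev/s
J = V / (n·D) = 16.27 / (50.116667 × 0.612) = 0.530462
regime bands: climb J<0.6479 | cruise [0.6479, 1.2958) | windmill J≥1.2958
J = 0.5305 → climb

J = 0.5305, regime = climb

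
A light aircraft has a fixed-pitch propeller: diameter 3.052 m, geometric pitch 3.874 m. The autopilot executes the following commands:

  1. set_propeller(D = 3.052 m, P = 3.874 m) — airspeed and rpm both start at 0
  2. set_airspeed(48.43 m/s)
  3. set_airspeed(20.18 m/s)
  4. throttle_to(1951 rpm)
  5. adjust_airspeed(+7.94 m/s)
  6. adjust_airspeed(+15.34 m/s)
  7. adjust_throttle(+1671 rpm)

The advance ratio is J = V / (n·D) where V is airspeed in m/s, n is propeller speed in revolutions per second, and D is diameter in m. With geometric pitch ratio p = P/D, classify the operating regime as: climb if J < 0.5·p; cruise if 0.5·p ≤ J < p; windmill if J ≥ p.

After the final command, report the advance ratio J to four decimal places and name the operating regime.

J = 0.2359, regime = climb

set_propeller: D = 3.052 m, P = 3.874 m (p = P/D = 1.269332); state ← (V=0, rpm=0)
set_airspeed(48.43): V ← 48.43 m/s
set_airspeed(20.18): V ← 20.18 m/s
throttle_to(1951): rpm ← 1951
adjust_airspeed(+7.94): V ← 20.18 +7.94 = 28.12 m/s
adjust_airspeed(+15.34): V ← 28.12 +15.34 = 43.46 m/s
adjust_throttle(+1671): rpm ← 1951 +1671 = 3622
final state: V = 43.46 m/s, rpm = 3622 → n = rpm/60 = 60.366667 rev/s
J = V / (n·D) = 43.46 / (60.366667 × 3.052) = 0.235889
regime bands: climb J<0.6347 | cruise [0.6347, 1.2693) | windmill J≥1.2693
J = 0.2359 → climb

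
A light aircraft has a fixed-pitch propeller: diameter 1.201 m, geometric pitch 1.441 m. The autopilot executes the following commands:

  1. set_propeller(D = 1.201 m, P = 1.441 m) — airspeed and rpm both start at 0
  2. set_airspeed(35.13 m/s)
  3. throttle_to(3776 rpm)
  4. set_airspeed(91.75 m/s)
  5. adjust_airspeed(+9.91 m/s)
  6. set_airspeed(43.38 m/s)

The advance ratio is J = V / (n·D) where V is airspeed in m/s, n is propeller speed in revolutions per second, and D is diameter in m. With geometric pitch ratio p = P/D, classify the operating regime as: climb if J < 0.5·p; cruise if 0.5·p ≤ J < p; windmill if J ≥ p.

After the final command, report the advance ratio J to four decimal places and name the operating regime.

J = 0.5739, regime = climb

set_propeller: D = 1.201 m, P = 1.441 m (p = P/D = 1.199833); state ← (V=0, rpm=0)
set_airspeed(35.13): V ← 35.13 m/s
throttle_to(3776): rpm ← 3776
set_airspeed(91.75): V ← 91.75 m/s
adjust_airspeed(+9.91): V ← 91.75 +9.91 = 101.66 m/s
set_airspeed(43.38): V ← 43.38 m/s
final state: V = 43.38 m/s, rpm = 3776 → n = rpm/60 = 62.933333 rev/s
J = V / (n·D) = 43.38 / (62.933333 × 1.201) = 0.573939
regime bands: climb J<0.5999 | cruise [0.5999, 1.1998) | windmill J≥1.1998
J = 0.5739 → climb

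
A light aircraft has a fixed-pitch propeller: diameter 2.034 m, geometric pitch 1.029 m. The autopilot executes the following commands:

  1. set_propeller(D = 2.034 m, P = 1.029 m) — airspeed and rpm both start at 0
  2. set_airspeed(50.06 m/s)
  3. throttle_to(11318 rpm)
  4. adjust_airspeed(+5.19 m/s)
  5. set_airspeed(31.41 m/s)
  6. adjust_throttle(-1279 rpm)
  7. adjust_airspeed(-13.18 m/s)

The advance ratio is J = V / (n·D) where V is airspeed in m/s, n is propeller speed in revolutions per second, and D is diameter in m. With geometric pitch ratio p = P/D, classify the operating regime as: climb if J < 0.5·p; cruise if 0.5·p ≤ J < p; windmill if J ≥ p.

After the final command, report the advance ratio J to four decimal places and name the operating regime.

set_propeller: D = 2.034 m, P = 1.029 m (p = P/D = 0.505900); state ← (V=0, rpm=0)
set_airspeed(50.06): V ← 50.06 m/s
throttle_to(11318): rpm ← 11318
adjust_airspeed(+5.19): V ← 50.06 +5.19 = 55.25 m/s
set_airspeed(31.41): V ← 31.41 m/s
adjust_throttle(-1279): rpm ← 11318 -1279 = 10039
adjust_airspeed(-13.18): V ← 31.41 -13.18 = 18.23 m/s
final state: V = 18.23 m/s, rpm = 10039 → n = rpm/60 = 167.316667 rev/s
J = V / (n·D) = 18.23 / (167.316667 × 2.034) = 0.053567
regime bands: climb J<0.2529 | cruise [0.2529, 0.5059) | windmill J≥0.5059
J = 0.0536 → climb

J = 0.0536, regime = climb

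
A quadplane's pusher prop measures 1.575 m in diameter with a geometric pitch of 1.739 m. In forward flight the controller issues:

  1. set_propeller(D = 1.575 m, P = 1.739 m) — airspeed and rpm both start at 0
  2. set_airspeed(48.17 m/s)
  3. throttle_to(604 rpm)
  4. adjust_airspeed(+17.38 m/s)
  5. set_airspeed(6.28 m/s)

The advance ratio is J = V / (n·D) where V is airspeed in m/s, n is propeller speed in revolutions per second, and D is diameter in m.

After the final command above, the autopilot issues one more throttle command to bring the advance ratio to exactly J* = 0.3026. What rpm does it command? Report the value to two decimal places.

set_propeller: D = 1.575 m, P = 1.739 m (p = P/D = 1.104127); state ← (V=0, rpm=0)
set_airspeed(48.17): V ← 48.17 m/s
throttle_to(604): rpm ← 604
adjust_airspeed(+17.38): V ← 48.17 +17.38 = 65.55 m/s
set_airspeed(6.28): V ← 6.28 m/s
final state: V = 6.28 m/s, rpm = 604 → n = rpm/60 = 10.066667 rev/s
target J* = 0.3026; solve J* = V/(n·D) for n: n = V/(J*·D) = 6.28/(0.3026 × 1.575) = 13.176806 rev/s
rpm = 60·n = 790.608378

rpm = 790.61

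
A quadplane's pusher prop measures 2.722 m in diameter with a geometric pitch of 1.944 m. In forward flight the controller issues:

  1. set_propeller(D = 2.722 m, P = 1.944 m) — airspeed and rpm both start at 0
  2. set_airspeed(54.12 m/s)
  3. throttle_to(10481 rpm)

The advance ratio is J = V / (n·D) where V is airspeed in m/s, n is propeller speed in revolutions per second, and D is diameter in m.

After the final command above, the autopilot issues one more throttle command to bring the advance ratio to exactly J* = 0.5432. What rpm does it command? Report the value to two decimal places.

set_propeller: D = 2.722 m, P = 1.944 m (p = P/D = 0.714181); state ← (V=0, rpm=0)
set_airspeed(54.12): V ← 54.12 m/s
throttle_to(10481): rpm ← 10481
final state: V = 54.12 m/s, rpm = 10481 → n = rpm/60 = 174.683333 rev/s
target J* = 0.5432; solve J* = V/(n·D) for n: n = V/(J*·D) = 54.12/(0.5432 × 2.722) = 36.602429 rev/s
rpm = 60·n = 2196.145734

rpm = 2196.15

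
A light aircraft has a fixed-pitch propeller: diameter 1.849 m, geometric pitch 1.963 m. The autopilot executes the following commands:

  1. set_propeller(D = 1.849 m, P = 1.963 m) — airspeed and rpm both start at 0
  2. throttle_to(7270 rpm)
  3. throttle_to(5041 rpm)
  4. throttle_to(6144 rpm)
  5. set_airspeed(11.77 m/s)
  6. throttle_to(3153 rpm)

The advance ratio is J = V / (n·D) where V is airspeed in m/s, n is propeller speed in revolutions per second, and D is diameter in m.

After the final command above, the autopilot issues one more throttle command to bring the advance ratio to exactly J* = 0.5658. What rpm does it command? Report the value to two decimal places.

rpm = 675.04

set_propeller: D = 1.849 m, P = 1.963 m (p = P/D = 1.061655); state ← (V=0, rpm=0)
throttle_to(7270): rpm ← 7270
throttle_to(5041): rpm ← 5041
throttle_to(6144): rpm ← 6144
set_airspeed(11.77): V ← 11.77 m/s
throttle_to(3153): rpm ← 3153
final state: V = 11.77 m/s, rpm = 3153 → n = rpm/60 = 52.550000 rev/s
target J* = 0.5658; solve J* = V/(n·D) for n: n = V/(J*·D) = 11.77/(0.5658 × 1.849) = 11.250624 rev/s
rpm = 60·n = 675.037437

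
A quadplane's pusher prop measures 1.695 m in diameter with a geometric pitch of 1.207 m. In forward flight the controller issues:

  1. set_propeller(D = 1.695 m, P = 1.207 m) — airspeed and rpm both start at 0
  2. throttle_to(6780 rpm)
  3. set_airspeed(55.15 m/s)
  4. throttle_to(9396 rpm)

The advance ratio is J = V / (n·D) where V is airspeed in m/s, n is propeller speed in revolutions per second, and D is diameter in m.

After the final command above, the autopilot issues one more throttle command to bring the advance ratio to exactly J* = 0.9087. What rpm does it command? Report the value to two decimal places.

rpm = 2148.36

set_propeller: D = 1.695 m, P = 1.207 m (p = P/D = 0.712094); state ← (V=0, rpm=0)
throttle_to(6780): rpm ← 6780
set_airspeed(55.15): V ← 55.15 m/s
throttle_to(9396): rpm ← 9396
final state: V = 55.15 m/s, rpm = 9396 → n = rpm/60 = 156.600000 rev/s
target J* = 0.9087; solve J* = V/(n·D) for n: n = V/(J*·D) = 55.15/(0.9087 × 1.695) = 35.805957 rev/s
rpm = 60·n = 2148.357422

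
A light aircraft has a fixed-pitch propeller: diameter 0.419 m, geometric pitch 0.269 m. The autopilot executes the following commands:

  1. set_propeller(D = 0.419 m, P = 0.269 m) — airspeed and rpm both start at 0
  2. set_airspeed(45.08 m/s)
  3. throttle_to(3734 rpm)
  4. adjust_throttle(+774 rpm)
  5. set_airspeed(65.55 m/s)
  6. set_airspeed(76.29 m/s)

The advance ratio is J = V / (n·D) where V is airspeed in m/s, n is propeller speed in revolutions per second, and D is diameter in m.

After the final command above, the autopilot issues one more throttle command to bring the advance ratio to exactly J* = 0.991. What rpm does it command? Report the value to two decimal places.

rpm = 11023.80

set_propeller: D = 0.419 m, P = 0.269 m (p = P/D = 0.642005); state ← (V=0, rpm=0)
set_airspeed(45.08): V ← 45.08 m/s
throttle_to(3734): rpm ← 3734
adjust_throttle(+774): rpm ← 3734 +774 = 4508
set_airspeed(65.55): V ← 65.55 m/s
set_airspeed(76.29): V ← 76.29 m/s
final state: V = 76.29 m/s, rpm = 4508 → n = rpm/60 = 75.133333 rev/s
target J* = 0.991; solve J* = V/(n·D) for n: n = V/(J*·D) = 76.29/(0.991 × 0.419) = 183.729942 rev/s
rpm = 60·n = 11023.796507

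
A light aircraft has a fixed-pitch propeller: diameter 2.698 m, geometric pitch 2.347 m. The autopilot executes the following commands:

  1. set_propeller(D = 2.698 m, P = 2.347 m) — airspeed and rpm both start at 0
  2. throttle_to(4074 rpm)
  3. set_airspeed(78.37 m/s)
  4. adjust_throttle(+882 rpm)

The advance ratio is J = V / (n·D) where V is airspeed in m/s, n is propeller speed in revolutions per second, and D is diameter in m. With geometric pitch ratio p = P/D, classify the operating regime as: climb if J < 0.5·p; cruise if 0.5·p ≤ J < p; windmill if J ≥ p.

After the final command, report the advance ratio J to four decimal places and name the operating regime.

set_propeller: D = 2.698 m, P = 2.347 m (p = P/D = 0.869904); state ← (V=0, rpm=0)
throttle_to(4074): rpm ← 4074
set_airspeed(78.37): V ← 78.37 m/s
adjust_throttle(+882): rpm ← 4074 +882 = 4956
final state: V = 78.37 m/s, rpm = 4956 → n = rpm/60 = 82.600000 rev/s
J = V / (n·D) = 78.37 / (82.600000 × 2.698) = 0.351664
regime bands: climb J<0.4350 | cruise [0.4350, 0.8699) | windmill J≥0.8699
J = 0.3517 → climb

J = 0.3517, regime = climb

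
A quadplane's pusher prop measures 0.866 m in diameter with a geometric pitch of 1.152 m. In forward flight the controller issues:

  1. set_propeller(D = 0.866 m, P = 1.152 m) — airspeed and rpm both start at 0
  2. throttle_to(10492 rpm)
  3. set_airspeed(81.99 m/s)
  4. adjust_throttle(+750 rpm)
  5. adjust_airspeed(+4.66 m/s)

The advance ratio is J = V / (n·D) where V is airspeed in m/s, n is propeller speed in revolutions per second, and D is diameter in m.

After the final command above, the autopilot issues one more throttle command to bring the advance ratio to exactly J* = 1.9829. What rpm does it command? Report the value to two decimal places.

set_propeller: D = 0.866 m, P = 1.152 m (p = P/D = 1.330254); state ← (V=0, rpm=0)
throttle_to(10492): rpm ← 10492
set_airspeed(81.99): V ← 81.99 m/s
adjust_throttle(+750): rpm ← 10492 +750 = 11242
adjust_airspeed(+4.66): V ← 81.99 +4.66 = 86.65 m/s
final state: V = 86.65 m/s, rpm = 11242 → n = rpm/60 = 187.366667 rev/s
target J* = 1.9829; solve J* = V/(n·D) for n: n = V/(J*·D) = 86.65/(1.9829 × 0.866) = 50.460304 rev/s
rpm = 60·n = 3027.618238

rpm = 3027.62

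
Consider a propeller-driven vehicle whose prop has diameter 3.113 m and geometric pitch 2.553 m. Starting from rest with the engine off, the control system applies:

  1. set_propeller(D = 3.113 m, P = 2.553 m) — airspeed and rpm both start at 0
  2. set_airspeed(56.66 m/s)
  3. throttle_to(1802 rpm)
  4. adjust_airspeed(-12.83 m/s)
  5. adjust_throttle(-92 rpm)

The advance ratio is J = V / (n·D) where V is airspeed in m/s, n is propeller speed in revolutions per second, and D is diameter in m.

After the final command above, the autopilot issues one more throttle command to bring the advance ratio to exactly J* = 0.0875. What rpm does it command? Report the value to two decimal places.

set_propeller: D = 3.113 m, P = 2.553 m (p = P/D = 0.820109); state ← (V=0, rpm=0)
set_airspeed(56.66): V ← 56.66 m/s
throttle_to(1802): rpm ← 1802
adjust_airspeed(-12.83): V ← 56.66 -12.83 = 43.83 m/s
adjust_throttle(-92): rpm ← 1802 -92 = 1710
final state: V = 43.83 m/s, rpm = 1710 → n = rpm/60 = 28.500000 rev/s
target J* = 0.0875; solve J* = V/(n·D) for n: n = V/(J*·D) = 43.83/(0.0875 × 3.113) = 160.910468 rev/s
rpm = 60·n = 9654.628057

rpm = 9654.63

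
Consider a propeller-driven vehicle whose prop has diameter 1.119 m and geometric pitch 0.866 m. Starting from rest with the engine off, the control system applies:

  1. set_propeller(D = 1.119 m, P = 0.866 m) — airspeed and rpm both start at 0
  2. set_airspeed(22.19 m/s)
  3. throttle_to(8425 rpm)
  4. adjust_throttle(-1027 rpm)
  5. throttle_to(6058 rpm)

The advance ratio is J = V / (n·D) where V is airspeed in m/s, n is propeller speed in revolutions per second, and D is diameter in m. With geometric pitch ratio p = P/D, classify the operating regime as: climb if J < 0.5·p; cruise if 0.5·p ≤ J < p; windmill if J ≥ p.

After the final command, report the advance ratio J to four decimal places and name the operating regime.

J = 0.1964, regime = climb

set_propeller: D = 1.119 m, P = 0.866 m (p = P/D = 0.773905); state ← (V=0, rpm=0)
set_airspeed(22.19): V ← 22.19 m/s
throttle_to(8425): rpm ← 8425
adjust_throttle(-1027): rpm ← 8425 -1027 = 7398
throttle_to(6058): rpm ← 6058
final state: V = 22.19 m/s, rpm = 6058 → n = rpm/60 = 100.966667 rev/s
J = V / (n·D) = 22.19 / (100.966667 × 1.119) = 0.196403
regime bands: climb J<0.3870 | cruise [0.3870, 0.7739) | windmill J≥0.7739
J = 0.1964 → climb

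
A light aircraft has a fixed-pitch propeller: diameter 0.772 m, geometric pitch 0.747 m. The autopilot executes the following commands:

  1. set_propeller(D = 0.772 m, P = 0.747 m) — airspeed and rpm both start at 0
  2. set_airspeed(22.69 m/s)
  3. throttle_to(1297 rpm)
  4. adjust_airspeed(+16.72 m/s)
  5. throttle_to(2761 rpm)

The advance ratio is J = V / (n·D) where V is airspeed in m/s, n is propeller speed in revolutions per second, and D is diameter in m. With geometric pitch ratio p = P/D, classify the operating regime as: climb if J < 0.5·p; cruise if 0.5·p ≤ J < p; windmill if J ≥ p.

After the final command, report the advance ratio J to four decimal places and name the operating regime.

set_propeller: D = 0.772 m, P = 0.747 m (p = P/D = 0.967617); state ← (V=0, rpm=0)
set_airspeed(22.69): V ← 22.69 m/s
throttle_to(1297): rpm ← 1297
adjust_airspeed(+16.72): V ← 22.69 +16.72 = 39.41 m/s
throttle_to(2761): rpm ← 2761
final state: V = 39.41 m/s, rpm = 2761 → n = rpm/60 = 46.016667 rev/s
J = V / (n·D) = 39.41 / (46.016667 × 0.772) = 1.109364
regime bands: climb J<0.4838 | cruise [0.4838, 0.9676) | windmill J≥0.9676
J = 1.1094 → windmill

J = 1.1094, regime = windmill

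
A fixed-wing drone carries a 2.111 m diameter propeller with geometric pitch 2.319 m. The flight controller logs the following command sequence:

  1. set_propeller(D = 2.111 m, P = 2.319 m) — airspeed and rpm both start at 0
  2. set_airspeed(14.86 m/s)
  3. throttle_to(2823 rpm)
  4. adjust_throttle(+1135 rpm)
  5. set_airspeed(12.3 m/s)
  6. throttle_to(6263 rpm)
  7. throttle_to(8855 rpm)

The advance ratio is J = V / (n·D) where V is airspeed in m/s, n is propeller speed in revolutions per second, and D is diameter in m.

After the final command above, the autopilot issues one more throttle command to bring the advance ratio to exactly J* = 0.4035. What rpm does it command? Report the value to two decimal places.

rpm = 866.41

set_propeller: D = 2.111 m, P = 2.319 m (p = P/D = 1.098532); state ← (V=0, rpm=0)
set_airspeed(14.86): V ← 14.86 m/s
throttle_to(2823): rpm ← 2823
adjust_throttle(+1135): rpm ← 2823 +1135 = 3958
set_airspeed(12.3): V ← 12.3 m/s
throttle_to(6263): rpm ← 6263
throttle_to(8855): rpm ← 8855
final state: V = 12.3 m/s, rpm = 8855 → n = rpm/60 = 147.583333 rev/s
target J* = 0.4035; solve J* = V/(n·D) for n: n = V/(J*·D) = 12.3/(0.4035 × 2.111) = 14.440204 rev/s
rpm = 60·n = 866.412261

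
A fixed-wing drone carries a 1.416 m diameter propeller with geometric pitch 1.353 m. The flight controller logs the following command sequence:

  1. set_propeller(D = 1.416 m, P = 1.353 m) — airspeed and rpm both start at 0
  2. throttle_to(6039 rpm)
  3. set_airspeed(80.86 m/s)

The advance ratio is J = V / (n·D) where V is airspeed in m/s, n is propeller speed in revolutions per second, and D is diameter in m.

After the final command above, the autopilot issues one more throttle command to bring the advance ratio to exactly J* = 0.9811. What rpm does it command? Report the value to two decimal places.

set_propeller: D = 1.416 m, P = 1.353 m (p = P/D = 0.955508); state ← (V=0, rpm=0)
throttle_to(6039): rpm ← 6039
set_airspeed(80.86): V ← 80.86 m/s
final state: V = 80.86 m/s, rpm = 6039 → n = rpm/60 = 100.650000 rev/s
target J* = 0.9811; solve J* = V/(n·D) for n: n = V/(J*·D) = 80.86/(0.9811 × 1.416) = 58.204586 rev/s
rpm = 60·n = 3492.275187

rpm = 3492.28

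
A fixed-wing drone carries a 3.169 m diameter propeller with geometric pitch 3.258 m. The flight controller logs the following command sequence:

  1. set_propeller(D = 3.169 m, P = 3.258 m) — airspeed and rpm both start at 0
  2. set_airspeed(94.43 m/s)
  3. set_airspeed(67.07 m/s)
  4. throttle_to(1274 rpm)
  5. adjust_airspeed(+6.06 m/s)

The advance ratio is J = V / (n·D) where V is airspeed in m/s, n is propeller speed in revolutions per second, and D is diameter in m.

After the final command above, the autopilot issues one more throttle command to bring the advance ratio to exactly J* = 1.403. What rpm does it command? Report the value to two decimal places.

set_propeller: D = 3.169 m, P = 3.258 m (p = P/D = 1.028085); state ← (V=0, rpm=0)
set_airspeed(94.43): V ← 94.43 m/s
set_airspeed(67.07): V ← 67.07 m/s
throttle_to(1274): rpm ← 1274
adjust_airspeed(+6.06): V ← 67.07 +6.06 = 73.13 m/s
final state: V = 73.13 m/s, rpm = 1274 → n = rpm/60 = 21.233333 rev/s
target J* = 1.403; solve J* = V/(n·D) for n: n = V/(J*·D) = 73.13/(1.403 × 3.169) = 16.448097 rev/s
rpm = 60·n = 986.885831

rpm = 986.89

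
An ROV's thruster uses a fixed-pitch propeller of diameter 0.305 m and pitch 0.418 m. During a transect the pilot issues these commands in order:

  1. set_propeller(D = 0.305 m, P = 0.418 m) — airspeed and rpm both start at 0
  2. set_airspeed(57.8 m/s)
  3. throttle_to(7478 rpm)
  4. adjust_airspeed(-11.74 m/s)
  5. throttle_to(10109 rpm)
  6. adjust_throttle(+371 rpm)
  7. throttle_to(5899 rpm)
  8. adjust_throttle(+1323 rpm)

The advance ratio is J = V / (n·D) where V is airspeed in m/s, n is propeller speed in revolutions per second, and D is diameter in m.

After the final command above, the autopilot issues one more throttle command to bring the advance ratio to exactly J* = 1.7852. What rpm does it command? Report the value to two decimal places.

rpm = 5075.61

set_propeller: D = 0.305 m, P = 0.418 m (p = P/D = 1.370492); state ← (V=0, rpm=0)
set_airspeed(57.8): V ← 57.8 m/s
throttle_to(7478): rpm ← 7478
adjust_airspeed(-11.74): V ← 57.8 -11.74 = 46.06 m/s
throttle_to(10109): rpm ← 10109
adjust_throttle(+371): rpm ← 10109 +371 = 10480
throttle_to(5899): rpm ← 5899
adjust_throttle(+1323): rpm ← 5899 +1323 = 7222
final state: V = 46.06 m/s, rpm = 7222 → n = rpm/60 = 120.366667 rev/s
target J* = 1.7852; solve J* = V/(n·D) for n: n = V/(J*·D) = 46.06/(1.7852 × 0.305) = 84.593543 rev/s
rpm = 60·n = 5075.612596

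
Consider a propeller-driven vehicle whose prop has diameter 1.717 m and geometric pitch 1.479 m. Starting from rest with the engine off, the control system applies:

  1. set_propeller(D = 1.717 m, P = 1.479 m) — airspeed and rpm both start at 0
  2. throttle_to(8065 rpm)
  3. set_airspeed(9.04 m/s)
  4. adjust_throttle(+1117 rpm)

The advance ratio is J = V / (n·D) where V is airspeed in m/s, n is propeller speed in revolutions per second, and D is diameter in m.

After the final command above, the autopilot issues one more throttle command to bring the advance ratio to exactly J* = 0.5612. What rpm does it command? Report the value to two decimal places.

set_propeller: D = 1.717 m, P = 1.479 m (p = P/D = 0.861386); state ← (V=0, rpm=0)
throttle_to(8065): rpm ← 8065
set_airspeed(9.04): V ← 9.04 m/s
adjust_throttle(+1117): rpm ← 8065 +1117 = 9182
final state: V = 9.04 m/s, rpm = 9182 → n = rpm/60 = 153.033333 rev/s
target J* = 0.5612; solve J* = V/(n·D) for n: n = V/(J*·D) = 9.04/(0.5612 × 1.717) = 9.381677 rev/s
rpm = 60·n = 562.900615

rpm = 562.90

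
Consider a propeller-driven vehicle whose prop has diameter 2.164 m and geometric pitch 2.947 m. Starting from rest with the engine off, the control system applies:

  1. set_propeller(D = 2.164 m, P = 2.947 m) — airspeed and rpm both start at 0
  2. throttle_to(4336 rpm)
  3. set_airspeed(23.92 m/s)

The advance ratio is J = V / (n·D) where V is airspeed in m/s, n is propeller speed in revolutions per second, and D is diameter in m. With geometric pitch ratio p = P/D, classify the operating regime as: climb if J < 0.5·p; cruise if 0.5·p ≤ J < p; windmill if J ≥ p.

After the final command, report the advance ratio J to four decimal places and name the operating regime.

set_propeller: D = 2.164 m, P = 2.947 m (p = P/D = 1.361830); state ← (V=0, rpm=0)
throttle_to(4336): rpm ← 4336
set_airspeed(23.92): V ← 23.92 m/s
final state: V = 23.92 m/s, rpm = 4336 → n = rpm/60 = 72.266667 rev/s
J = V / (n·D) = 23.92 / (72.266667 × 2.164) = 0.152956
regime bands: climb J<0.6809 | cruise [0.6809, 1.3618) | windmill J≥1.3618
J = 0.1530 → climb

J = 0.1530, regime = climb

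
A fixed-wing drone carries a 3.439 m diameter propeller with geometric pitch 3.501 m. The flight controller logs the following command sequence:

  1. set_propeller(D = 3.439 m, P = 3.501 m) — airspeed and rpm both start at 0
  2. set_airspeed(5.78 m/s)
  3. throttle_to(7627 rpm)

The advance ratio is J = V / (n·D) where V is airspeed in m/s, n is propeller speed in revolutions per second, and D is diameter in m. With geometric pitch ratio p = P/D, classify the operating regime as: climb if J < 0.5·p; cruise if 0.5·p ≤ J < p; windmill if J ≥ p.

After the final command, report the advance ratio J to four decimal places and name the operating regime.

J = 0.0132, regime = climb

set_propeller: D = 3.439 m, P = 3.501 m (p = P/D = 1.018028); state ← (V=0, rpm=0)
set_airspeed(5.78): V ← 5.78 m/s
throttle_to(7627): rpm ← 7627
final state: V = 5.78 m/s, rpm = 7627 → n = rpm/60 = 127.116667 rev/s
J = V / (n·D) = 5.78 / (127.116667 × 3.439) = 0.013222
regime bands: climb J<0.5090 | cruise [0.5090, 1.0180) | windmill J≥1.0180
J = 0.0132 → climb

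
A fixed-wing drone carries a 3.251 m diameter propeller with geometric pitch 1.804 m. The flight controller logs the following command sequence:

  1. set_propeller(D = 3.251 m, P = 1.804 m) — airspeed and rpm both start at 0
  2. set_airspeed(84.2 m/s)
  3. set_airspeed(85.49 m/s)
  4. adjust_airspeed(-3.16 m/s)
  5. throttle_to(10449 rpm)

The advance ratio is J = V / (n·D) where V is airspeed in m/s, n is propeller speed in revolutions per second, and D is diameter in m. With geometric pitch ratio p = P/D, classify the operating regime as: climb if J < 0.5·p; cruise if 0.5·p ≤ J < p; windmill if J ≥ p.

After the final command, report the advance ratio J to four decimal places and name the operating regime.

J = 0.1454, regime = climb

set_propeller: D = 3.251 m, P = 1.804 m (p = P/D = 0.554906); state ← (V=0, rpm=0)
set_airspeed(84.2): V ← 84.2 m/s
set_airspeed(85.49): V ← 85.49 m/s
adjust_airspeed(-3.16): V ← 85.49 -3.16 = 82.33 m/s
throttle_to(10449): rpm ← 10449
final state: V = 82.33 m/s, rpm = 10449 → n = rpm/60 = 174.150000 rev/s
J = V / (n·D) = 82.33 / (174.150000 × 3.251) = 0.145418
regime bands: climb J<0.2775 | cruise [0.2775, 0.5549) | windmill J≥0.5549
J = 0.1454 → climb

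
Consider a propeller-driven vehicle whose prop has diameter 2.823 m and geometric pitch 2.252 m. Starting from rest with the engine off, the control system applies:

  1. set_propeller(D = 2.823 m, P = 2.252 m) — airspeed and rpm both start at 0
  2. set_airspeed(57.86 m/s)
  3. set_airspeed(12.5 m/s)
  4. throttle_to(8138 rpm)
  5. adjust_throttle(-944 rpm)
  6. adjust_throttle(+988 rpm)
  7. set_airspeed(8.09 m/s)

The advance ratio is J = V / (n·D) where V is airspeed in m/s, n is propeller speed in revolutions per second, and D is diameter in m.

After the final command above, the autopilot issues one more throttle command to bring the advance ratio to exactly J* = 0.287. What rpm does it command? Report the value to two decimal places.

set_propeller: D = 2.823 m, P = 2.252 m (p = P/D = 0.797733); state ← (V=0, rpm=0)
set_airspeed(57.86): V ← 57.86 m/s
set_airspeed(12.5): V ← 12.5 m/s
throttle_to(8138): rpm ← 8138
adjust_throttle(-944): rpm ← 8138 -944 = 7194
adjust_throttle(+988): rpm ← 7194 +988 = 8182
set_airspeed(8.09): V ← 8.09 m/s
final state: V = 8.09 m/s, rpm = 8182 → n = rpm/60 = 136.366667 rev/s
target J* = 0.287; solve J* = V/(n·D) for n: n = V/(J*·D) = 8.09/(0.287 × 2.823) = 9.985177 rev/s
rpm = 60·n = 599.110591

rpm = 599.11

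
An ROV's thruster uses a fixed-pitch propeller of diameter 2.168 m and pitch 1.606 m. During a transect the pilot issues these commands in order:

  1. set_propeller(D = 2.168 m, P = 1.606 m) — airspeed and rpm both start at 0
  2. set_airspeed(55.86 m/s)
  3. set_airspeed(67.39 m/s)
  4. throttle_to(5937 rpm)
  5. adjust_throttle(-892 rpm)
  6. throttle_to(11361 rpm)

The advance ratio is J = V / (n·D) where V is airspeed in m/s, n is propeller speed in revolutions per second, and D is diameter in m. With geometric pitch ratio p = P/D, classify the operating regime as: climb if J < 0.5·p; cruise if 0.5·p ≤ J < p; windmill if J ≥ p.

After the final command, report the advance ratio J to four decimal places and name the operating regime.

J = 0.1642, regime = climb

set_propeller: D = 2.168 m, P = 1.606 m (p = P/D = 0.740775); state ← (V=0, rpm=0)
set_airspeed(55.86): V ← 55.86 m/s
set_airspeed(67.39): V ← 67.39 m/s
throttle_to(5937): rpm ← 5937
adjust_throttle(-892): rpm ← 5937 -892 = 5045
throttle_to(11361): rpm ← 11361
final state: V = 67.39 m/s, rpm = 11361 → n = rpm/60 = 189.350000 rev/s
J = V / (n·D) = 67.39 / (189.350000 × 2.168) = 0.164161
regime bands: climb J<0.3704 | cruise [0.3704, 0.7408) | windmill J≥0.7408
J = 0.1642 → climb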